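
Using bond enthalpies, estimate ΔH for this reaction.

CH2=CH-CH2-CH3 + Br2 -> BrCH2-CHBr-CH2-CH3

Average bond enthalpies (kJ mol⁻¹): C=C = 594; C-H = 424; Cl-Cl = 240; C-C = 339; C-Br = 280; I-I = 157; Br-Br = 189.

ΔH ≈ −116 kJ

Bonds broken (reactants):
  Br-Br: 1 × 189 = 189
  C-C: 2 × 339 = 678
  C-H: 8 × 424 = 3392
  C=C: 1 × 594 = 594
  Σ(broken) = 4853 kJ
Bonds formed (products):
  C-Br: 2 × 280 = 560
  C-C: 3 × 339 = 1017
  C-H: 8 × 424 = 3392
  Σ(formed) = 4969 kJ
ΔH = Σ(broken) − Σ(formed) = 4853 − 4969 = −116 kJ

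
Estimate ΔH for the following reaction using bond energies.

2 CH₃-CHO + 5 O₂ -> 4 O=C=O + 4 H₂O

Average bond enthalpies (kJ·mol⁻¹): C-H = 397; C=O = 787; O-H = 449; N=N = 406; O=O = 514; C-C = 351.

ΔH ≈ −1866 kJ

Bonds broken (reactants):
  C-C: 2 × 351 = 702
  C-H: 8 × 397 = 3176
  C=O: 2 × 787 = 1574
  O=O: 5 × 514 = 2570
  Σ(broken) = 8022 kJ
Bonds formed (products):
  C=O: 8 × 787 = 6296
  O-H: 8 × 449 = 3592
  Σ(formed) = 9888 kJ
ΔH = Σ(broken) − Σ(formed) = 8022 − 9888 = −1866 kJ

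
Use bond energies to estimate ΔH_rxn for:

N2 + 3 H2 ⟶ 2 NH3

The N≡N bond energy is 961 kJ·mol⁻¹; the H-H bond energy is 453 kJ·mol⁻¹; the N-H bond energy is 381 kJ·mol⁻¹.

Bonds broken (reactants):
  H-H: 3 × 453 = 1359
  N≡N: 1 × 961 = 961
  Σ(broken) = 2320 kJ
Bonds formed (products):
  N-H: 6 × 381 = 2286
  Σ(formed) = 2286 kJ
ΔH = Σ(broken) − Σ(formed) = 2320 − 2286 = +34 kJ

ΔH ≈ +34 kJ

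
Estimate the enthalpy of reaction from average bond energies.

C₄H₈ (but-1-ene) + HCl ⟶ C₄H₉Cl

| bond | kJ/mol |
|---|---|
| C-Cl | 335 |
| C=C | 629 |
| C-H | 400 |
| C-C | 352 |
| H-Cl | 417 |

ΔH ≈ −41 kJ

Bonds broken (reactants):
  C-C: 2 × 352 = 704
  C-H: 8 × 400 = 3200
  C=C: 1 × 629 = 629
  H-Cl: 1 × 417 = 417
  Σ(broken) = 4950 kJ
Bonds formed (products):
  C-C: 3 × 352 = 1056
  C-Cl: 1 × 335 = 335
  C-H: 9 × 400 = 3600
  Σ(formed) = 4991 kJ
ΔH = Σ(broken) − Σ(formed) = 4950 − 4991 = −41 kJ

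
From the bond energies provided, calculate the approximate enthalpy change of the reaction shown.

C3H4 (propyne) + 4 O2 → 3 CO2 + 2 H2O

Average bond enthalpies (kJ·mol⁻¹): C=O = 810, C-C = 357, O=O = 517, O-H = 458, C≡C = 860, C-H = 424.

Bonds broken (reactants):
  C≡C: 1 × 860 = 860
  C-C: 1 × 357 = 357
  C-H: 4 × 424 = 1696
  O=O: 4 × 517 = 2068
  Σ(broken) = 4981 kJ
Bonds formed (products):
  C=O: 6 × 810 = 4860
  O-H: 4 × 458 = 1832
  Σ(formed) = 6692 kJ
ΔH = Σ(broken) − Σ(formed) = 4981 − 6692 = −1711 kJ

ΔH ≈ −1711 kJ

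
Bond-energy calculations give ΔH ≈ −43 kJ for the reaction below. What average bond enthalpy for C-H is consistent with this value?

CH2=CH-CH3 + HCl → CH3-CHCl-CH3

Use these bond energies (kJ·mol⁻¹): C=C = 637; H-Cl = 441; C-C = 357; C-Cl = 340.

D(C-H) ≈ 424 kJ/mol

Let D be the C-H bond energy.
Σ(broken) = 1×357 + 6×D + 1×637 + 1×441 = 1435 + 6D
Σ(formed) = 2×357 + 1×340 + 7×D = 1054 + 7D
ΔH = Σ(broken) − Σ(formed) = (1435 + 6D) − (1054 + 7D) = +381 − D
Setting this equal to −43 kJ gives D = 424 kJ/mol.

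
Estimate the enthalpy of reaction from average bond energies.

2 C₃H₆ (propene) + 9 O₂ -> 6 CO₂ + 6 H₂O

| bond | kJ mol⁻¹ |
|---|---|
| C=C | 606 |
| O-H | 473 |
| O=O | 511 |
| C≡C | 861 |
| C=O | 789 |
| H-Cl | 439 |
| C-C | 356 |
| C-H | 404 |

Bonds broken (reactants):
  C-C: 2 × 356 = 712
  C-H: 12 × 404 = 4848
  C=C: 2 × 606 = 1212
  O=O: 9 × 511 = 4599
  Σ(broken) = 11371 kJ
Bonds formed (products):
  C=O: 12 × 789 = 9468
  O-H: 12 × 473 = 5676
  Σ(formed) = 15144 kJ
ΔH = Σ(broken) − Σ(formed) = 11371 − 15144 = −3773 kJ

ΔH ≈ −3773 kJ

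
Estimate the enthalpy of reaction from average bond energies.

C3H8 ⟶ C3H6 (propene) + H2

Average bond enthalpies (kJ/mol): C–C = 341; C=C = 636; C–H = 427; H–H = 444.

Bonds broken (reactants):
  C–C: 2 × 341 = 682
  C–H: 8 × 427 = 3416
  Σ(broken) = 4098 kJ
Bonds formed (products):
  C–C: 1 × 341 = 341
  C–H: 6 × 427 = 2562
  C=C: 1 × 636 = 636
  H–H: 1 × 444 = 444
  Σ(formed) = 3983 kJ
ΔH = Σ(broken) − Σ(formed) = 4098 − 3983 = +115 kJ

ΔH ≈ +115 kJ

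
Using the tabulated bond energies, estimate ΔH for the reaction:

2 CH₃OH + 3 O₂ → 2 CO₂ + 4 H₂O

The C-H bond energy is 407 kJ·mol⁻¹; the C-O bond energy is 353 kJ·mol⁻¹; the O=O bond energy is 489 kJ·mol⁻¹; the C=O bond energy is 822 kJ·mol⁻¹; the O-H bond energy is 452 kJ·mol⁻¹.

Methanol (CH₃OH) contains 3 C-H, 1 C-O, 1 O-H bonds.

ΔH ≈ −1385 kJ

Bonds broken (reactants):
  C-H: 6 × 407 = 2442
  C-O: 2 × 353 = 706
  O-H: 2 × 452 = 904
  O=O: 3 × 489 = 1467
  Σ(broken) = 5519 kJ
Bonds formed (products):
  C=O: 4 × 822 = 3288
  O-H: 8 × 452 = 3616
  Σ(formed) = 6904 kJ
ΔH = Σ(broken) − Σ(formed) = 5519 − 6904 = −1385 kJ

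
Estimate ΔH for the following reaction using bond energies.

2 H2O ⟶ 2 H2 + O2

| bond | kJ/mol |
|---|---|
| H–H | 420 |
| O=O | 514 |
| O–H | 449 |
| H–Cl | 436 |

ΔH ≈ +442 kJ

Bonds broken (reactants):
  O–H: 4 × 449 = 1796
  Σ(broken) = 1796 kJ
Bonds formed (products):
  H–H: 2 × 420 = 840
  O=O: 1 × 514 = 514
  Σ(formed) = 1354 kJ
ΔH = Σ(broken) − Σ(formed) = 1796 − 1354 = +442 kJ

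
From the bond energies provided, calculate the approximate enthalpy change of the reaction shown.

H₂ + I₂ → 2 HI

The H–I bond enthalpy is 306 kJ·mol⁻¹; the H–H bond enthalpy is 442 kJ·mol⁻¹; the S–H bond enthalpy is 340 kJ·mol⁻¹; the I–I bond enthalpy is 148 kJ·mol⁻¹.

Bonds broken (reactants):
  H–H: 1 × 442 = 442
  I–I: 1 × 148 = 148
  Σ(broken) = 590 kJ
Bonds formed (products):
  H–I: 2 × 306 = 612
  Σ(formed) = 612 kJ
ΔH = Σ(broken) − Σ(formed) = 590 − 612 = −22 kJ

ΔH ≈ −22 kJ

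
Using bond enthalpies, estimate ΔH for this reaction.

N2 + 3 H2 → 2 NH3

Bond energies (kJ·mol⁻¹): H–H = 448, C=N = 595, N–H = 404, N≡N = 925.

ΔH ≈ −155 kJ

Bonds broken (reactants):
  H–H: 3 × 448 = 1344
  N≡N: 1 × 925 = 925
  Σ(broken) = 2269 kJ
Bonds formed (products):
  N–H: 6 × 404 = 2424
  Σ(formed) = 2424 kJ
ΔH = Σ(broken) − Σ(formed) = 2269 − 2424 = −155 kJ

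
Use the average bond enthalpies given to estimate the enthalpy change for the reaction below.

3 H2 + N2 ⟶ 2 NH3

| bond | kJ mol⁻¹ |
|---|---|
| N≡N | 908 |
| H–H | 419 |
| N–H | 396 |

Bonds broken (reactants):
  H–H: 3 × 419 = 1257
  N≡N: 1 × 908 = 908
  Σ(broken) = 2165 kJ
Bonds formed (products):
  N–H: 6 × 396 = 2376
  Σ(formed) = 2376 kJ
ΔH = Σ(broken) − Σ(formed) = 2165 − 2376 = −211 kJ

ΔH ≈ −211 kJ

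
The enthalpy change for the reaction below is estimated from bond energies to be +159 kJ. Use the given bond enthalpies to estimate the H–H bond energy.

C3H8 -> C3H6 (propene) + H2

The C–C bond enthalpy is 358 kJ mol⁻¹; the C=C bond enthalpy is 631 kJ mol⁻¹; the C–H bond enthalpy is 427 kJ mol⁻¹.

Let D be the H–H bond energy.
Σ(broken) = 2×358 + 8×427 = 4132
Σ(formed) = 1×358 + 6×427 + 1×631 + 1×D = 3551 + D
ΔH = Σ(broken) − Σ(formed) = (4132) − (3551 + D) = +581 − D
Setting this equal to +159 kJ gives D = 422 kJ/mol.

D(H–H) ≈ 422 kJ/mol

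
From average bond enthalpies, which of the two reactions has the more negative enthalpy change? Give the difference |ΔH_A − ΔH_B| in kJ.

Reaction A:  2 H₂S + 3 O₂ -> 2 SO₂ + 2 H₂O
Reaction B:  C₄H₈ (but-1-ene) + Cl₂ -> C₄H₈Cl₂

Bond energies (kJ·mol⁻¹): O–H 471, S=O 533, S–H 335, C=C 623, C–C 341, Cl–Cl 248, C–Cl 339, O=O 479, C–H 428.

Reaction A, by 1091 kJ

Reaction A:
  Bonds broken (reactants):
    O=O: 3 × 479 = 1437
    S–H: 4 × 335 = 1340
    Σ(broken) = 2777 kJ
  Bonds formed (products):
    O–H: 4 × 471 = 1884
    S=O: 4 × 533 = 2132
    Σ(formed) = 4016 kJ
  ΔH_A = 2777 − 4016 = −1239 kJ
Reaction B:
  Bonds broken (reactants):
    C–C: 2 × 341 = 682
    C–H: 8 × 428 = 3424
    C=C: 1 × 623 = 623
    Cl–Cl: 1 × 248 = 248
    Σ(broken) = 4977 kJ
  Bonds formed (products):
    C–C: 3 × 341 = 1023
    C–Cl: 2 × 339 = 678
    C–H: 8 × 428 = 3424
    Σ(formed) = 5125 kJ
  ΔH_B = 4977 − 5125 = −148 kJ
ΔH_A − ΔH_B = −1091 kJ, so reaction A has the more negative ΔH; |ΔH_A − ΔH_B| = 1091 kJ.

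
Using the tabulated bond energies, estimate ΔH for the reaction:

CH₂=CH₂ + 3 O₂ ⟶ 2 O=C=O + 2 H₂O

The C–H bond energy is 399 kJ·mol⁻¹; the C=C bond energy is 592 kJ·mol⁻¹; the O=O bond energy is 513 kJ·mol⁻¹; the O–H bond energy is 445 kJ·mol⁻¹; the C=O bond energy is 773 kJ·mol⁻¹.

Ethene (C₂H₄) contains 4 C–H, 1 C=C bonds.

Bonds broken (reactants):
  C–H: 4 × 399 = 1596
  C=C: 1 × 592 = 592
  O=O: 3 × 513 = 1539
  Σ(broken) = 3727 kJ
Bonds formed (products):
  C=O: 4 × 773 = 3092
  O–H: 4 × 445 = 1780
  Σ(formed) = 4872 kJ
ΔH = Σ(broken) − Σ(formed) = 3727 − 4872 = −1145 kJ

ΔH ≈ −1145 kJ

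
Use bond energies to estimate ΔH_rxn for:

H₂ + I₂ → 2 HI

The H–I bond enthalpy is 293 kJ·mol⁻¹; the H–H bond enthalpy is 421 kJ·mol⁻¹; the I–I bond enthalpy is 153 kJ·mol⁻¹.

Bonds broken (reactants):
  H–H: 1 × 421 = 421
  I–I: 1 × 153 = 153
  Σ(broken) = 574 kJ
Bonds formed (products):
  H–I: 2 × 293 = 586
  Σ(formed) = 586 kJ
ΔH = Σ(broken) − Σ(formed) = 574 − 586 = −12 kJ

ΔH ≈ −12 kJ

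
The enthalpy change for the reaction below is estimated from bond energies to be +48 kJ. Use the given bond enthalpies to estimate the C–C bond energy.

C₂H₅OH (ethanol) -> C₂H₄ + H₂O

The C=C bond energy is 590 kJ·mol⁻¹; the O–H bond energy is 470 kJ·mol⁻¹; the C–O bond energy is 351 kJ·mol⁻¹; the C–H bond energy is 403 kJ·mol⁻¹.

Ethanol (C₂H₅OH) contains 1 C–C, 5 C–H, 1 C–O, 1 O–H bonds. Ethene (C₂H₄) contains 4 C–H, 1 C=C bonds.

Let D be the C–C bond energy.
Σ(broken) = 1×D + 5×403 + 1×351 + 1×470 = 2836 + D
Σ(formed) = 4×403 + 1×590 + 2×470 = 3142
ΔH = Σ(broken) − Σ(formed) = (2836 + D) − (3142) = −306 + D
Setting this equal to +48 kJ gives D = 354 kJ/mol.

D(C–C) ≈ 354 kJ/mol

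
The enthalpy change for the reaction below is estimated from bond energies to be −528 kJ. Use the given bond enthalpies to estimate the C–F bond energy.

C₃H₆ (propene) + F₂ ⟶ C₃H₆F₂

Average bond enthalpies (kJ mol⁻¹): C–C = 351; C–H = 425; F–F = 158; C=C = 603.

D(C–F) ≈ 469 kJ/mol

Let D be the C–F bond energy.
Σ(broken) = 1×351 + 6×425 + 1×603 + 1×158 = 3662
Σ(formed) = 2×351 + 2×D + 6×425 = 3252 + 2D
ΔH = Σ(broken) − Σ(formed) = (3662) − (3252 + 2D) = +410 − 2D
Setting this equal to −528 kJ gives 2D = 938, so D = 469 kJ/mol.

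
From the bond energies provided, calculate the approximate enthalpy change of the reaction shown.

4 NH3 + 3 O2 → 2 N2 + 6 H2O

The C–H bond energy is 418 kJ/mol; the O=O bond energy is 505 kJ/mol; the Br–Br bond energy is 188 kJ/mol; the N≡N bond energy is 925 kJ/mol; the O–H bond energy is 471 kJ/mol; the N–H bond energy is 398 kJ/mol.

ΔH ≈ −1211 kJ

Bonds broken (reactants):
  N–H: 12 × 398 = 4776
  O=O: 3 × 505 = 1515
  Σ(broken) = 6291 kJ
Bonds formed (products):
  N≡N: 2 × 925 = 1850
  O–H: 12 × 471 = 5652
  Σ(formed) = 7502 kJ
ΔH = Σ(broken) − Σ(formed) = 6291 − 7502 = −1211 kJ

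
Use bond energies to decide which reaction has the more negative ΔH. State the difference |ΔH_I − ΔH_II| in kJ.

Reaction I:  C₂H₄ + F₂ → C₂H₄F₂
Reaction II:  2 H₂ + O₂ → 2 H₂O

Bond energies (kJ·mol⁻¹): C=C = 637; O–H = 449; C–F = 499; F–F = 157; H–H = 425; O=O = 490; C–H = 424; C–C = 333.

Reaction I:
  Bonds broken (reactants):
    C–H: 4 × 424 = 1696
    C=C: 1 × 637 = 637
    F–F: 1 × 157 = 157
    Σ(broken) = 2490 kJ
  Bonds formed (products):
    C–C: 1 × 333 = 333
    C–F: 2 × 499 = 998
    C–H: 4 × 424 = 1696
    Σ(formed) = 3027 kJ
  ΔH_I = 2490 − 3027 = −537 kJ
Reaction II:
  Bonds broken (reactants):
    H–H: 2 × 425 = 850
    O=O: 1 × 490 = 490
    Σ(broken) = 1340 kJ
  Bonds formed (products):
    O–H: 4 × 449 = 1796
    Σ(formed) = 1796 kJ
  ΔH_II = 1340 − 1796 = −456 kJ
ΔH_I − ΔH_II = −81 kJ, so reaction I has the more negative ΔH; |ΔH_I − ΔH_II| = 81 kJ.

Reaction I, by 81 kJ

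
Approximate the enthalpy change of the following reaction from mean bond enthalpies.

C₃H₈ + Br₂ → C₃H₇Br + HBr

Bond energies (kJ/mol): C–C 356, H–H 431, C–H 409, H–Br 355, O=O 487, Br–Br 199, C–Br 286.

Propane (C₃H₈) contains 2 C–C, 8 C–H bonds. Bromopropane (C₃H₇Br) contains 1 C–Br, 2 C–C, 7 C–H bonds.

ΔH ≈ −33 kJ

Bonds broken (reactants):
  Br–Br: 1 × 199 = 199
  C–C: 2 × 356 = 712
  C–H: 8 × 409 = 3272
  Σ(broken) = 4183 kJ
Bonds formed (products):
  C–Br: 1 × 286 = 286
  C–C: 2 × 356 = 712
  C–H: 7 × 409 = 2863
  H–Br: 1 × 355 = 355
  Σ(formed) = 4216 kJ
ΔH = Σ(broken) − Σ(formed) = 4183 − 4216 = −33 kJ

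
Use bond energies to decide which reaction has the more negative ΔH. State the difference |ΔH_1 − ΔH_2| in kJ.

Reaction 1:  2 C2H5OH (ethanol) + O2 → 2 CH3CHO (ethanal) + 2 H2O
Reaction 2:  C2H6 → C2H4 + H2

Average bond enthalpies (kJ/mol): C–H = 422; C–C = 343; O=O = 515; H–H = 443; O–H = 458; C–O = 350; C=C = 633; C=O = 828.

Reaction 1, by 624 kJ

Reaction 1:
  Bonds broken (reactants):
    C–C: 2 × 343 = 686
    C–H: 10 × 422 = 4220
    C–O: 2 × 350 = 700
    O–H: 2 × 458 = 916
    O=O: 1 × 515 = 515
    Σ(broken) = 7037 kJ
  Bonds formed (products):
    C–C: 2 × 343 = 686
    C–H: 8 × 422 = 3376
    C=O: 2 × 828 = 1656
    O–H: 4 × 458 = 1832
    Σ(formed) = 7550 kJ
  ΔH_1 = 7037 − 7550 = −513 kJ
Reaction 2:
  Bonds broken (reactants):
    C–C: 1 × 343 = 343
    C–H: 6 × 422 = 2532
    Σ(broken) = 2875 kJ
  Bonds formed (products):
    C–H: 4 × 422 = 1688
    C=C: 1 × 633 = 633
    H–H: 1 × 443 = 443
    Σ(formed) = 2764 kJ
  ΔH_2 = 2875 − 2764 = +111 kJ
ΔH_1 − ΔH_2 = −624 kJ, so reaction 1 has the more negative ΔH; |ΔH_1 − ΔH_2| = 624 kJ.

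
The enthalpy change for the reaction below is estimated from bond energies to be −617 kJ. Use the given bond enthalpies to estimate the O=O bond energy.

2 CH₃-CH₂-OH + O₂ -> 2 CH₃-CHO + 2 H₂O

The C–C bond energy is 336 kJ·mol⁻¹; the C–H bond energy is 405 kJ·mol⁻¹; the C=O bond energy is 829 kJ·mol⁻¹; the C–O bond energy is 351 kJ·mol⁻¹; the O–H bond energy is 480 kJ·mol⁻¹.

Let D be the O=O bond energy.
Σ(broken) = 2×336 + 10×405 + 2×351 + 2×480 + 1×D = 6384 + D
Σ(formed) = 2×336 + 8×405 + 2×829 + 4×480 = 7490
ΔH = Σ(broken) − Σ(formed) = (6384 + D) − (7490) = −1106 + D
Setting this equal to −617 kJ gives D = 489 kJ/mol.

D(O=O) ≈ 489 kJ/mol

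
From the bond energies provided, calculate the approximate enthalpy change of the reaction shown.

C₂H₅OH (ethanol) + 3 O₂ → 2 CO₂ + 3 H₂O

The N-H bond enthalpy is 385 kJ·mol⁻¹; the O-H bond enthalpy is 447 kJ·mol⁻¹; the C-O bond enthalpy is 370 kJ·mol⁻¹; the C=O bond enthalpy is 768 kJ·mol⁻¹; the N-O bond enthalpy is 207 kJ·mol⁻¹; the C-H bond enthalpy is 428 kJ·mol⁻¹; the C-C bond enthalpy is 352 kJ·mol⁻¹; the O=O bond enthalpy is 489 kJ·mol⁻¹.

ΔH ≈ −978 kJ

Bonds broken (reactants):
  C-C: 1 × 352 = 352
  C-H: 5 × 428 = 2140
  C-O: 1 × 370 = 370
  O-H: 1 × 447 = 447
  O=O: 3 × 489 = 1467
  Σ(broken) = 4776 kJ
Bonds formed (products):
  C=O: 4 × 768 = 3072
  O-H: 6 × 447 = 2682
  Σ(formed) = 5754 kJ
ΔH = Σ(broken) − Σ(formed) = 4776 − 5754 = −978 kJ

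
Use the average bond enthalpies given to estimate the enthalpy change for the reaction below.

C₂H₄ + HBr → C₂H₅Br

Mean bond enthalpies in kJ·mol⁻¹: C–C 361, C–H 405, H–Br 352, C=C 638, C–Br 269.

ΔH ≈ −45 kJ

Bonds broken (reactants):
  C–H: 4 × 405 = 1620
  C=C: 1 × 638 = 638
  H–Br: 1 × 352 = 352
  Σ(broken) = 2610 kJ
Bonds formed (products):
  C–Br: 1 × 269 = 269
  C–C: 1 × 361 = 361
  C–H: 5 × 405 = 2025
  Σ(formed) = 2655 kJ
ΔH = Σ(broken) − Σ(formed) = 2610 − 2655 = −45 kJ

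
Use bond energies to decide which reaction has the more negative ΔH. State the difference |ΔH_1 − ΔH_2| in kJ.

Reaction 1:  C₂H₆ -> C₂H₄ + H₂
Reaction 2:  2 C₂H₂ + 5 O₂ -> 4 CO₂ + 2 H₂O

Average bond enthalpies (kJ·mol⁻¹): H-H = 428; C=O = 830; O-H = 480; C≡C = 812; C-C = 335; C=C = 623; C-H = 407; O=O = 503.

Reaction 1:
  Bonds broken (reactants):
    C-C: 1 × 335 = 335
    C-H: 6 × 407 = 2442
    Σ(broken) = 2777 kJ
  Bonds formed (products):
    C-H: 4 × 407 = 1628
    C=C: 1 × 623 = 623
    H-H: 1 × 428 = 428
    Σ(formed) = 2679 kJ
  ΔH_1 = 2777 − 2679 = +98 kJ
Reaction 2:
  Bonds broken (reactants):
    C≡C: 2 × 812 = 1624
    C-H: 4 × 407 = 1628
    O=O: 5 × 503 = 2515
    Σ(broken) = 5767 kJ
  Bonds formed (products):
    C=O: 8 × 830 = 6640
    O-H: 4 × 480 = 1920
    Σ(formed) = 8560 kJ
  ΔH_2 = 5767 − 8560 = −2793 kJ
ΔH_1 − ΔH_2 = +2891 kJ, so reaction 2 has the more negative ΔH; |ΔH_1 − ΔH_2| = 2891 kJ.

Reaction 2, by 2891 kJ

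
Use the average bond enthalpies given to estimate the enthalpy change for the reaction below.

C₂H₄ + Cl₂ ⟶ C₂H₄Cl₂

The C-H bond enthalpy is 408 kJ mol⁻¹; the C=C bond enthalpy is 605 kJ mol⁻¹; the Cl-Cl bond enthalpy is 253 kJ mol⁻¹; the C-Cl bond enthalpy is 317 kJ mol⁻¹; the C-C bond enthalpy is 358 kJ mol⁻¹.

ΔH ≈ −134 kJ

Bonds broken (reactants):
  C-H: 4 × 408 = 1632
  C=C: 1 × 605 = 605
  Cl-Cl: 1 × 253 = 253
  Σ(broken) = 2490 kJ
Bonds formed (products):
  C-C: 1 × 358 = 358
  C-Cl: 2 × 317 = 634
  C-H: 4 × 408 = 1632
  Σ(formed) = 2624 kJ
ΔH = Σ(broken) − Σ(formed) = 2490 − 2624 = −134 kJ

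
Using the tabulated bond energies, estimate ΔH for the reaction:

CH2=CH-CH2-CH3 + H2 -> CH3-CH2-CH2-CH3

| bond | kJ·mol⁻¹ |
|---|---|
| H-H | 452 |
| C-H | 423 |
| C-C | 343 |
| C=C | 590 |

Bonds broken (reactants):
  C-C: 2 × 343 = 686
  C-H: 8 × 423 = 3384
  C=C: 1 × 590 = 590
  H-H: 1 × 452 = 452
  Σ(broken) = 5112 kJ
Bonds formed (products):
  C-C: 3 × 343 = 1029
  C-H: 10 × 423 = 4230
  Σ(formed) = 5259 kJ
ΔH = Σ(broken) − Σ(formed) = 5112 − 5259 = −147 kJ

ΔH ≈ −147 kJ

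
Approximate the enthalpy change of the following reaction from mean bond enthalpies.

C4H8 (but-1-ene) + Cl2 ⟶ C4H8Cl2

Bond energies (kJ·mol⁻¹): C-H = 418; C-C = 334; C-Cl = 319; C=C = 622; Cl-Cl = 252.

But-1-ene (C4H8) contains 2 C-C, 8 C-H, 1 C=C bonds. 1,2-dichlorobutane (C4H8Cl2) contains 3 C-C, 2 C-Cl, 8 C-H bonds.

ΔH ≈ −98 kJ

Bonds broken (reactants):
  C-C: 2 × 334 = 668
  C-H: 8 × 418 = 3344
  C=C: 1 × 622 = 622
  Cl-Cl: 1 × 252 = 252
  Σ(broken) = 4886 kJ
Bonds formed (products):
  C-C: 3 × 334 = 1002
  C-Cl: 2 × 319 = 638
  C-H: 8 × 418 = 3344
  Σ(formed) = 4984 kJ
ΔH = Σ(broken) − Σ(formed) = 4886 − 4984 = −98 kJ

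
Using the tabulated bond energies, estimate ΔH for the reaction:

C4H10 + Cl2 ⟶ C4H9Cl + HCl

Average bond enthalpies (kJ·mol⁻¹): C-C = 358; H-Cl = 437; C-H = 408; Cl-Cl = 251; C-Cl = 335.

Bonds broken (reactants):
  C-C: 3 × 358 = 1074
  C-H: 10 × 408 = 4080
  Cl-Cl: 1 × 251 = 251
  Σ(broken) = 5405 kJ
Bonds formed (products):
  C-C: 3 × 358 = 1074
  C-Cl: 1 × 335 = 335
  C-H: 9 × 408 = 3672
  H-Cl: 1 × 437 = 437
  Σ(formed) = 5518 kJ
ΔH = Σ(broken) − Σ(formed) = 5405 − 5518 = −113 kJ

ΔH ≈ −113 kJ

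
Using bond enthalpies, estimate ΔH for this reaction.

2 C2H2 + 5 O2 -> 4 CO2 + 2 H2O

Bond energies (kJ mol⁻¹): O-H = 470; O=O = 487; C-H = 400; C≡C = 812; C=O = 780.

Bonds broken (reactants):
  C≡C: 2 × 812 = 1624
  C-H: 4 × 400 = 1600
  O=O: 5 × 487 = 2435
  Σ(broken) = 5659 kJ
Bonds formed (products):
  C=O: 8 × 780 = 6240
  O-H: 4 × 470 = 1880
  Σ(formed) = 8120 kJ
ΔH = Σ(broken) − Σ(formed) = 5659 − 8120 = −2461 kJ

ΔH ≈ −2461 kJ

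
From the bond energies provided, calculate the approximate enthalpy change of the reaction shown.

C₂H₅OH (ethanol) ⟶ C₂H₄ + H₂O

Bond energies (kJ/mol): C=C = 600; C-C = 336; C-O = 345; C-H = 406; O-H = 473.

ΔH ≈ +14 kJ

Bonds broken (reactants):
  C-C: 1 × 336 = 336
  C-H: 5 × 406 = 2030
  C-O: 1 × 345 = 345
  O-H: 1 × 473 = 473
  Σ(broken) = 3184 kJ
Bonds formed (products):
  C-H: 4 × 406 = 1624
  C=C: 1 × 600 = 600
  O-H: 2 × 473 = 946
  Σ(formed) = 3170 kJ
ΔH = Σ(broken) − Σ(formed) = 3184 − 3170 = +14 kJ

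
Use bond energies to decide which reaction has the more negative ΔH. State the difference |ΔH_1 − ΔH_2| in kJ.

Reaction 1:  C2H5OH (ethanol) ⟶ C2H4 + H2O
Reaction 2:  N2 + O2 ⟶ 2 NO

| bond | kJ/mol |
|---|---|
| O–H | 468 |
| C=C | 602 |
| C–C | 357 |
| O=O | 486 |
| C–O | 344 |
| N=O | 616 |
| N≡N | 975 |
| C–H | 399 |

Reaction 1:
  Bonds broken (reactants):
    C–C: 1 × 357 = 357
    C–H: 5 × 399 = 1995
    C–O: 1 × 344 = 344
    O–H: 1 × 468 = 468
    Σ(broken) = 3164 kJ
  Bonds formed (products):
    C–H: 4 × 399 = 1596
    C=C: 1 × 602 = 602
    O–H: 2 × 468 = 936
    Σ(formed) = 3134 kJ
  ΔH_1 = 3164 − 3134 = +30 kJ
Reaction 2:
  Bonds broken (reactants):
    N≡N: 1 × 975 = 975
    O=O: 1 × 486 = 486
    Σ(broken) = 1461 kJ
  Bonds formed (products):
    N=O: 2 × 616 = 1232
    Σ(formed) = 1232 kJ
  ΔH_2 = 1461 − 1232 = +229 kJ
ΔH_1 − ΔH_2 = −199 kJ, so reaction 1 has the more negative ΔH; |ΔH_1 − ΔH_2| = 199 kJ.

Reaction 1, by 199 kJ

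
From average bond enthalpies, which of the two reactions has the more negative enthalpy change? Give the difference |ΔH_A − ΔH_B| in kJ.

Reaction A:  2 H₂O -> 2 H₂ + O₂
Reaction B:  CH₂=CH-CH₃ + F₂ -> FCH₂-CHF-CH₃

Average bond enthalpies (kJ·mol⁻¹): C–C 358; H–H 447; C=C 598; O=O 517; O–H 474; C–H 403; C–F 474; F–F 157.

Reaction A:
  Bonds broken (reactants):
    O–H: 4 × 474 = 1896
    Σ(broken) = 1896 kJ
  Bonds formed (products):
    H–H: 2 × 447 = 894
    O=O: 1 × 517 = 517
    Σ(formed) = 1411 kJ
  ΔH_A = 1896 − 1411 = +485 kJ
Reaction B:
  Bonds broken (reactants):
    C–C: 1 × 358 = 358
    C–H: 6 × 403 = 2418
    C=C: 1 × 598 = 598
    F–F: 1 × 157 = 157
    Σ(broken) = 3531 kJ
  Bonds formed (products):
    C–C: 2 × 358 = 716
    C–F: 2 × 474 = 948
    C–H: 6 × 403 = 2418
    Σ(formed) = 4082 kJ
  ΔH_B = 3531 − 4082 = −551 kJ
ΔH_A − ΔH_B = +1036 kJ, so reaction B has the more negative ΔH; |ΔH_A − ΔH_B| = 1036 kJ.

Reaction B, by 1036 kJ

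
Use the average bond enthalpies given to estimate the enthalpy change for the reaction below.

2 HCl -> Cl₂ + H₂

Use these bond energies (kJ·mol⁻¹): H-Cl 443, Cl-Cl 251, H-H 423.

ΔH ≈ +212 kJ

Bonds broken (reactants):
  H-Cl: 2 × 443 = 886
  Σ(broken) = 886 kJ
Bonds formed (products):
  Cl-Cl: 1 × 251 = 251
  H-H: 1 × 423 = 423
  Σ(formed) = 674 kJ
ΔH = Σ(broken) − Σ(formed) = 886 − 674 = +212 kJ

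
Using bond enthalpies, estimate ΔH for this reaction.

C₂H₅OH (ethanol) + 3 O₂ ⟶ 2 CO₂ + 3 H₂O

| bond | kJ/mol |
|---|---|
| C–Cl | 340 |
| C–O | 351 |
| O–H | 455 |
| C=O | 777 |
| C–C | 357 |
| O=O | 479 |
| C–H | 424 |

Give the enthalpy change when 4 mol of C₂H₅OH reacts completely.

Bonds broken (reactants):
  C–C: 1 × 357 = 357
  C–H: 5 × 424 = 2120
  C–O: 1 × 351 = 351
  O–H: 1 × 455 = 455
  O=O: 3 × 479 = 1437
  Σ(broken) = 4720 kJ
Bonds formed (products):
  C=O: 4 × 777 = 3108
  O–H: 6 × 455 = 2730
  Σ(formed) = 5838 kJ
ΔH = Σ(broken) − Σ(formed) = 4720 − 5838 = −1118 kJ
For 4× the reaction as written: 4 × (−1118) = −4472 kJ

ΔH = −4472 kJ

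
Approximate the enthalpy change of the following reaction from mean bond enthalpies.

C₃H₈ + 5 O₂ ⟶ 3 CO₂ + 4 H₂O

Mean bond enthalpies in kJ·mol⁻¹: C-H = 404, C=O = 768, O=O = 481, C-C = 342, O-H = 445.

ΔH ≈ −1847 kJ

Bonds broken (reactants):
  C-C: 2 × 342 = 684
  C-H: 8 × 404 = 3232
  O=O: 5 × 481 = 2405
  Σ(broken) = 6321 kJ
Bonds formed (products):
  C=O: 6 × 768 = 4608
  O-H: 8 × 445 = 3560
  Σ(formed) = 8168 kJ
ΔH = Σ(broken) − Σ(formed) = 6321 − 8168 = −1847 kJ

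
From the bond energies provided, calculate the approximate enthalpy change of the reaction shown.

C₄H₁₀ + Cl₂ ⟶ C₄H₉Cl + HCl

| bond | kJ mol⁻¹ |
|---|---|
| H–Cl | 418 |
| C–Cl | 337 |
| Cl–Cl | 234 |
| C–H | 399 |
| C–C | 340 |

ΔH ≈ −122 kJ

Bonds broken (reactants):
  C–C: 3 × 340 = 1020
  C–H: 10 × 399 = 3990
  Cl–Cl: 1 × 234 = 234
  Σ(broken) = 5244 kJ
Bonds formed (products):
  C–C: 3 × 340 = 1020
  C–Cl: 1 × 337 = 337
  C–H: 9 × 399 = 3591
  H–Cl: 1 × 418 = 418
  Σ(formed) = 5366 kJ
ΔH = Σ(broken) − Σ(formed) = 5244 − 5366 = −122 kJ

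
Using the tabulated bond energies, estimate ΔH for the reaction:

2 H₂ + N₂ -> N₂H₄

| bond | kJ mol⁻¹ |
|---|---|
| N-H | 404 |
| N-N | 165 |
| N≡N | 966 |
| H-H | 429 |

Bonds broken (reactants):
  H-H: 2 × 429 = 858
  N≡N: 1 × 966 = 966
  Σ(broken) = 1824 kJ
Bonds formed (products):
  N-H: 4 × 404 = 1616
  N-N: 1 × 165 = 165
  Σ(formed) = 1781 kJ
ΔH = Σ(broken) − Σ(formed) = 1824 − 1781 = +43 kJ

ΔH ≈ +43 kJ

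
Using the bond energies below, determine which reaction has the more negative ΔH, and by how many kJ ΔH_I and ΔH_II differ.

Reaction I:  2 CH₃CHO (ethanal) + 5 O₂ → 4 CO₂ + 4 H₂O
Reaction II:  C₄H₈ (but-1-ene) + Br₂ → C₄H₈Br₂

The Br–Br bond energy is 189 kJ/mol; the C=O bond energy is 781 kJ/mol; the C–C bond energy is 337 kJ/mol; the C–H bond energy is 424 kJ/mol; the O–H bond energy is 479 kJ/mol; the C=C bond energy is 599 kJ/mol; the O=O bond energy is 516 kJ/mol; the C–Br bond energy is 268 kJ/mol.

Reaction I, by 1787 kJ

Reaction I:
  Bonds broken (reactants):
    C–C: 2 × 337 = 674
    C–H: 8 × 424 = 3392
    C=O: 2 × 781 = 1562
    O=O: 5 × 516 = 2580
    Σ(broken) = 8208 kJ
  Bonds formed (products):
    C=O: 8 × 781 = 6248
    O–H: 8 × 479 = 3832
    Σ(formed) = 10080 kJ
  ΔH_I = 8208 − 10080 = −1872 kJ
Reaction II:
  Bonds broken (reactants):
    Br–Br: 1 × 189 = 189
    C–C: 2 × 337 = 674
    C–H: 8 × 424 = 3392
    C=C: 1 × 599 = 599
    Σ(broken) = 4854 kJ
  Bonds formed (products):
    C–Br: 2 × 268 = 536
    C–C: 3 × 337 = 1011
    C–H: 8 × 424 = 3392
    Σ(formed) = 4939 kJ
  ΔH_II = 4854 − 4939 = −85 kJ
ΔH_I − ΔH_II = −1787 kJ, so reaction I has the more negative ΔH; |ΔH_I − ΔH_II| = 1787 kJ.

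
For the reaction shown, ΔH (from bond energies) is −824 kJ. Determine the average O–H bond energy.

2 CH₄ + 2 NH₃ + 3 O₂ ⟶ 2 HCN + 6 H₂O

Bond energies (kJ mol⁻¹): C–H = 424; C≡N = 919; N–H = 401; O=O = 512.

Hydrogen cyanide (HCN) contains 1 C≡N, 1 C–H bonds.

Let D be the O–H bond energy.
Σ(broken) = 8×424 + 6×401 + 3×512 = 7334
Σ(formed) = 2×919 + 2×424 + 12×D = 2686 + 12D
ΔH = Σ(broken) − Σ(formed) = (7334) − (2686 + 12D) = +4648 − 12D
Setting this equal to −824 kJ gives 12D = 5472, so D = 456 kJ/mol.

D(O–H) ≈ 456 kJ/mol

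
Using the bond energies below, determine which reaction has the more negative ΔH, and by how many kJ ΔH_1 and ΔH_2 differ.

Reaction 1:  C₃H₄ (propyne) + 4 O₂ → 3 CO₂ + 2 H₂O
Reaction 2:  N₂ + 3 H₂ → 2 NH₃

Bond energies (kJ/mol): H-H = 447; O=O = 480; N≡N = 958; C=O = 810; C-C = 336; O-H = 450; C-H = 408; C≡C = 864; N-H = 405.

Reaction 1:
  Bonds broken (reactants):
    C≡C: 1 × 864 = 864
    C-C: 1 × 336 = 336
    C-H: 4 × 408 = 1632
    O=O: 4 × 480 = 1920
    Σ(broken) = 4752 kJ
  Bonds formed (products):
    C=O: 6 × 810 = 4860
    O-H: 4 × 450 = 1800
    Σ(formed) = 6660 kJ
  ΔH_1 = 4752 − 6660 = −1908 kJ
Reaction 2:
  Bonds broken (reactants):
    H-H: 3 × 447 = 1341
    N≡N: 1 × 958 = 958
    Σ(broken) = 2299 kJ
  Bonds formed (products):
    N-H: 6 × 405 = 2430
    Σ(formed) = 2430 kJ
  ΔH_2 = 2299 − 2430 = −131 kJ
ΔH_1 − ΔH_2 = −1777 kJ, so reaction 1 has the more negative ΔH; |ΔH_1 − ΔH_2| = 1777 kJ.

Reaction 1, by 1777 kJ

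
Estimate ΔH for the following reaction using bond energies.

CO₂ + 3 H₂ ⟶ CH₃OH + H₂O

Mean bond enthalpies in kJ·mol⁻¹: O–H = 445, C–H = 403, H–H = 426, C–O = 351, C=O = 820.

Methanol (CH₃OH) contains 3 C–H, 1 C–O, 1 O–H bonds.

Bonds broken (reactants):
  C=O: 2 × 820 = 1640
  H–H: 3 × 426 = 1278
  Σ(broken) = 2918 kJ
Bonds formed (products):
  C–H: 3 × 403 = 1209
  C–O: 1 × 351 = 351
  O–H: 3 × 445 = 1335
  Σ(formed) = 2895 kJ
ΔH = Σ(broken) − Σ(formed) = 2918 − 2895 = +23 kJ

ΔH ≈ +23 kJ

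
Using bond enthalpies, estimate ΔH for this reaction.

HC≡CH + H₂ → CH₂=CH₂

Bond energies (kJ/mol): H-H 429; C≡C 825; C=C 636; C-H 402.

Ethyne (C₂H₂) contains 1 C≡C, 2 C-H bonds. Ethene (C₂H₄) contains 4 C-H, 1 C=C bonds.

ΔH ≈ −186 kJ

Bonds broken (reactants):
  C≡C: 1 × 825 = 825
  C-H: 2 × 402 = 804
  H-H: 1 × 429 = 429
  Σ(broken) = 2058 kJ
Bonds formed (products):
  C-H: 4 × 402 = 1608
  C=C: 1 × 636 = 636
  Σ(formed) = 2244 kJ
ΔH = Σ(broken) − Σ(formed) = 2058 − 2244 = −186 kJ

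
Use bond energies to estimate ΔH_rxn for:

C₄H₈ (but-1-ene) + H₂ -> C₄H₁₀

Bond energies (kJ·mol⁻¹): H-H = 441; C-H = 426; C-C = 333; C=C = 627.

Bonds broken (reactants):
  C-C: 2 × 333 = 666
  C-H: 8 × 426 = 3408
  C=C: 1 × 627 = 627
  H-H: 1 × 441 = 441
  Σ(broken) = 5142 kJ
Bonds formed (products):
  C-C: 3 × 333 = 999
  C-H: 10 × 426 = 4260
  Σ(formed) = 5259 kJ
ΔH = Σ(broken) − Σ(formed) = 5142 − 5259 = −117 kJ

ΔH ≈ −117 kJ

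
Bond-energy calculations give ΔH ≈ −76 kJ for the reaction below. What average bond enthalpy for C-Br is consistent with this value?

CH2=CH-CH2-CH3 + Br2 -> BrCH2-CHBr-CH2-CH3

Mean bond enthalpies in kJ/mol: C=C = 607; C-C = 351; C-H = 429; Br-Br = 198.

D(C-Br) ≈ 265 kJ/mol

Let D be the C-Br bond energy.
Σ(broken) = 1×198 + 2×351 + 8×429 + 1×607 = 4939
Σ(formed) = 2×D + 3×351 + 8×429 = 4485 + 2D
ΔH = Σ(broken) − Σ(formed) = (4939) − (4485 + 2D) = +454 − 2D
Setting this equal to −76 kJ gives 2D = 530, so D = 265 kJ/mol.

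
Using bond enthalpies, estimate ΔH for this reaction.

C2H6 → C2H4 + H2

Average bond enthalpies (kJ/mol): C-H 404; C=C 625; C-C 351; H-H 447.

ΔH ≈ +87 kJ

Bonds broken (reactants):
  C-C: 1 × 351 = 351
  C-H: 6 × 404 = 2424
  Σ(broken) = 2775 kJ
Bonds formed (products):
  C-H: 4 × 404 = 1616
  C=C: 1 × 625 = 625
  H-H: 1 × 447 = 447
  Σ(formed) = 2688 kJ
ΔH = Σ(broken) − Σ(formed) = 2775 − 2688 = +87 kJ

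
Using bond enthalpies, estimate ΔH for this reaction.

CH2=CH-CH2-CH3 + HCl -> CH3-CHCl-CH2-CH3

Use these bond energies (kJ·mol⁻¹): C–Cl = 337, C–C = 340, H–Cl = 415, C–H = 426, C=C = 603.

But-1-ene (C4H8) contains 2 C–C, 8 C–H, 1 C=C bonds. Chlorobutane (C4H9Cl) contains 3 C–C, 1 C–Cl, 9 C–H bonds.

Bonds broken (reactants):
  C–C: 2 × 340 = 680
  C–H: 8 × 426 = 3408
  C=C: 1 × 603 = 603
  H–Cl: 1 × 415 = 415
  Σ(broken) = 5106 kJ
Bonds formed (products):
  C–C: 3 × 340 = 1020
  C–Cl: 1 × 337 = 337
  C–H: 9 × 426 = 3834
  Σ(formed) = 5191 kJ
ΔH = Σ(broken) − Σ(formed) = 5106 − 5191 = −85 kJ

ΔH ≈ −85 kJ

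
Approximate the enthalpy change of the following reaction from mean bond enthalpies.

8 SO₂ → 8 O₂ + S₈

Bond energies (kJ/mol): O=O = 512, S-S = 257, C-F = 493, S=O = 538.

Bonds broken (reactants):
  S=O: 16 × 538 = 8608
  Σ(broken) = 8608 kJ
Bonds formed (products):
  O=O: 8 × 512 = 4096
  S-S: 8 × 257 = 2056
  Σ(formed) = 6152 kJ
ΔH = Σ(broken) − Σ(formed) = 8608 − 6152 = +2456 kJ

ΔH ≈ +2456 kJ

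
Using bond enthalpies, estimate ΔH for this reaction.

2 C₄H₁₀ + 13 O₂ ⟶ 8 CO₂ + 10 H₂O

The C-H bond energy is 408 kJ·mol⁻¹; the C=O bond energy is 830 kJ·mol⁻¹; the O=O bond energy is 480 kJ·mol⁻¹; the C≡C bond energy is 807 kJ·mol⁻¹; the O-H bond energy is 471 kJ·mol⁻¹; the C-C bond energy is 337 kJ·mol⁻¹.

ΔH ≈ −6278 kJ

Bonds broken (reactants):
  C-C: 6 × 337 = 2022
  C-H: 20 × 408 = 8160
  O=O: 13 × 480 = 6240
  Σ(broken) = 16422 kJ
Bonds formed (products):
  C=O: 16 × 830 = 13280
  O-H: 20 × 471 = 9420
  Σ(formed) = 22700 kJ
ΔH = Σ(broken) − Σ(formed) = 16422 − 22700 = −6278 kJ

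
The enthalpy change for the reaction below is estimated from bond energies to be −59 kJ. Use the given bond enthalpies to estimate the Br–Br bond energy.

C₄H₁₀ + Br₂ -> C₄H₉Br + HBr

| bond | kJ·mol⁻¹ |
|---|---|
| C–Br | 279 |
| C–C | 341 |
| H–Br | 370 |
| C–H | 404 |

D(Br–Br) ≈ 186 kJ/mol

Let D be the Br–Br bond energy.
Σ(broken) = 1×D + 3×341 + 10×404 = 5063 + D
Σ(formed) = 1×279 + 3×341 + 9×404 + 1×370 = 5308
ΔH = Σ(broken) − Σ(formed) = (5063 + D) − (5308) = −245 + D
Setting this equal to −59 kJ gives D = 186 kJ/mol.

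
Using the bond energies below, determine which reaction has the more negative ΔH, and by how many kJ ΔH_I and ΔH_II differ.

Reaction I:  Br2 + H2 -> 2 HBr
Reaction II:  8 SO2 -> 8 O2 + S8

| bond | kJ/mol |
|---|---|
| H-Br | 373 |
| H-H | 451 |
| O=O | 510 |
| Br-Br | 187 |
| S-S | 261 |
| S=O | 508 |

Reaction I, by 2068 kJ

Reaction I:
  Bonds broken (reactants):
    Br-Br: 1 × 187 = 187
    H-H: 1 × 451 = 451
    Σ(broken) = 638 kJ
  Bonds formed (products):
    H-Br: 2 × 373 = 746
    Σ(formed) = 746 kJ
  ΔH_I = 638 − 746 = −108 kJ
Reaction II:
  Bonds broken (reactants):
    S=O: 16 × 508 = 8128
    Σ(broken) = 8128 kJ
  Bonds formed (products):
    O=O: 8 × 510 = 4080
    S-S: 8 × 261 = 2088
    Σ(formed) = 6168 kJ
  ΔH_II = 8128 − 6168 = +1960 kJ
ΔH_I − ΔH_II = −2068 kJ, so reaction I has the more negative ΔH; |ΔH_I − ΔH_II| = 2068 kJ.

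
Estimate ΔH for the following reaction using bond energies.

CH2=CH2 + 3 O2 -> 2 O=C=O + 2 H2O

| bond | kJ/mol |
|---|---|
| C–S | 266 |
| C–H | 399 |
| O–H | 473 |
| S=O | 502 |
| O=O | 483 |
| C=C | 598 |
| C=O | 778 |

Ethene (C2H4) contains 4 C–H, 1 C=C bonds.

Bonds broken (reactants):
  C–H: 4 × 399 = 1596
  C=C: 1 × 598 = 598
  O=O: 3 × 483 = 1449
  Σ(broken) = 3643 kJ
Bonds formed (products):
  C=O: 4 × 778 = 3112
  O–H: 4 × 473 = 1892
  Σ(formed) = 5004 kJ
ΔH = Σ(broken) − Σ(formed) = 3643 − 5004 = −1361 kJ

ΔH ≈ −1361 kJ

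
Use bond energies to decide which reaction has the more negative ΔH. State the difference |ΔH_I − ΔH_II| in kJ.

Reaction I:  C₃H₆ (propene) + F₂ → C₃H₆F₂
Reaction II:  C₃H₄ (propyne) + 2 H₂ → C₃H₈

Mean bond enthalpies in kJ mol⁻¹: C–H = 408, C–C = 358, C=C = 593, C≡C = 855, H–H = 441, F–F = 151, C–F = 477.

Reaction I:
  Bonds broken (reactants):
    C–C: 1 × 358 = 358
    C–H: 6 × 408 = 2448
    C=C: 1 × 593 = 593
    F–F: 1 × 151 = 151
    Σ(broken) = 3550 kJ
  Bonds formed (products):
    C–C: 2 × 358 = 716
    C–F: 2 × 477 = 954
    C–H: 6 × 408 = 2448
    Σ(formed) = 4118 kJ
  ΔH_I = 3550 − 4118 = −568 kJ
Reaction II:
  Bonds broken (reactants):
    C≡C: 1 × 855 = 855
    C–C: 1 × 358 = 358
    C–H: 4 × 408 = 1632
    H–H: 2 × 441 = 882
    Σ(broken) = 3727 kJ
  Bonds formed (products):
    C–C: 2 × 358 = 716
    C–H: 8 × 408 = 3264
    Σ(formed) = 3980 kJ
  ΔH_II = 3727 − 3980 = −253 kJ
ΔH_I − ΔH_II = −315 kJ, so reaction I has the more negative ΔH; |ΔH_I − ΔH_II| = 315 kJ.

Reaction I, by 315 kJ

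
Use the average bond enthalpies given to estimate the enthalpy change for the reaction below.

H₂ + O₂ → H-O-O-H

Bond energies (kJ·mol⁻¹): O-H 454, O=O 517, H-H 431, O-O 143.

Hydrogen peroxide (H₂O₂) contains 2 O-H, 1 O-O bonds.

ΔH ≈ −103 kJ

Bonds broken (reactants):
  H-H: 1 × 431 = 431
  O=O: 1 × 517 = 517
  Σ(broken) = 948 kJ
Bonds formed (products):
  O-H: 2 × 454 = 908
  O-O: 1 × 143 = 143
  Σ(formed) = 1051 kJ
ΔH = Σ(broken) − Σ(formed) = 948 − 1051 = −103 kJ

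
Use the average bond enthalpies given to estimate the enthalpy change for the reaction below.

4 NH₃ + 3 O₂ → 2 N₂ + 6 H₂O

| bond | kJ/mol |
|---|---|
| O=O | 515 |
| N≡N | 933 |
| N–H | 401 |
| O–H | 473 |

ΔH ≈ −1185 kJ

Bonds broken (reactants):
  N–H: 12 × 401 = 4812
  O=O: 3 × 515 = 1545
  Σ(broken) = 6357 kJ
Bonds formed (products):
  N≡N: 2 × 933 = 1866
  O–H: 12 × 473 = 5676
  Σ(formed) = 7542 kJ
ΔH = Σ(broken) − Σ(formed) = 6357 − 7542 = −1185 kJ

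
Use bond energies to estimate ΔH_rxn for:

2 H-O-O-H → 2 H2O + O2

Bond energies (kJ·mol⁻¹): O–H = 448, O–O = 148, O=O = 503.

Bonds broken (reactants):
  O–H: 4 × 448 = 1792
  O–O: 2 × 148 = 296
  Σ(broken) = 2088 kJ
Bonds formed (products):
  O–H: 4 × 448 = 1792
  O=O: 1 × 503 = 503
  Σ(formed) = 2295 kJ
ΔH = Σ(broken) − Σ(formed) = 2088 − 2295 = −207 kJ

ΔH ≈ −207 kJ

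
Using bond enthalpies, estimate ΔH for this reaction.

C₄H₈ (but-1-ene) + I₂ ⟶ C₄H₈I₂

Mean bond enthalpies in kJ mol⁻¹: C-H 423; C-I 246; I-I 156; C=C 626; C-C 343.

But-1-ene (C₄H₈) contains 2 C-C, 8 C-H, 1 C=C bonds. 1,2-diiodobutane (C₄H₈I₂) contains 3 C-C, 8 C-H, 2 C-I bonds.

Bonds broken (reactants):
  C-C: 2 × 343 = 686
  C-H: 8 × 423 = 3384
  C=C: 1 × 626 = 626
  I-I: 1 × 156 = 156
  Σ(broken) = 4852 kJ
Bonds formed (products):
  C-C: 3 × 343 = 1029
  C-H: 8 × 423 = 3384
  C-I: 2 × 246 = 492
  Σ(formed) = 4905 kJ
ΔH = Σ(broken) − Σ(formed) = 4852 − 4905 = −53 kJ

ΔH ≈ −53 kJ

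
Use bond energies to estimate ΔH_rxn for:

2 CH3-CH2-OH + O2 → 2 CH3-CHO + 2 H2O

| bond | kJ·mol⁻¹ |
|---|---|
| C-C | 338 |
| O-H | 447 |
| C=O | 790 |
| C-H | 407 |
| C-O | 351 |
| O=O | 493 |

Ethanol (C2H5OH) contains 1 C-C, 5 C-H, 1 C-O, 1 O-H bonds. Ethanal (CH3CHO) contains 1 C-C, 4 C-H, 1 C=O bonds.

Bonds broken (reactants):
  C-C: 2 × 338 = 676
  C-H: 10 × 407 = 4070
  C-O: 2 × 351 = 702
  O-H: 2 × 447 = 894
  O=O: 1 × 493 = 493
  Σ(broken) = 6835 kJ
Bonds formed (products):
  C-C: 2 × 338 = 676
  C-H: 8 × 407 = 3256
  C=O: 2 × 790 = 1580
  O-H: 4 × 447 = 1788
  Σ(formed) = 7300 kJ
ΔH = Σ(broken) − Σ(formed) = 6835 − 7300 = −465 kJ

ΔH ≈ −465 kJ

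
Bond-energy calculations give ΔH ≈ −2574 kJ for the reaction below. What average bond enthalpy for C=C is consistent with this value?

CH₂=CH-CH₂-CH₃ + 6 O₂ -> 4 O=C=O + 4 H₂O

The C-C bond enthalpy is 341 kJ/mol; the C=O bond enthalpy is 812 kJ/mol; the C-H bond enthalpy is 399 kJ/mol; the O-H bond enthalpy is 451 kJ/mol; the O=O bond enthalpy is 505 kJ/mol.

D(C=C) ≈ 626 kJ/mol

Let D be the C=C bond energy.
Σ(broken) = 2×341 + 8×399 + 1×D + 6×505 = 6904 + D
Σ(formed) = 8×812 + 8×451 = 10104
ΔH = Σ(broken) − Σ(formed) = (6904 + D) − (10104) = −3200 + D
Setting this equal to −2574 kJ gives D = 626 kJ/mol.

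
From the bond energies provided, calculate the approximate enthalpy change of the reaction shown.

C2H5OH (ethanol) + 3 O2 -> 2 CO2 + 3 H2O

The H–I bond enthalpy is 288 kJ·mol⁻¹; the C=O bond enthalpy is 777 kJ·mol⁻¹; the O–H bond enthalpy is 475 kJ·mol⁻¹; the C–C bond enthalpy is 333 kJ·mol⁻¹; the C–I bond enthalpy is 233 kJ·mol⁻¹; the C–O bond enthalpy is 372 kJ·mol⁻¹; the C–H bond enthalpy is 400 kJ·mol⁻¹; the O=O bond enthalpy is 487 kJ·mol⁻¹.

Bonds broken (reactants):
  C–C: 1 × 333 = 333
  C–H: 5 × 400 = 2000
  C–O: 1 × 372 = 372
  O–H: 1 × 475 = 475
  O=O: 3 × 487 = 1461
  Σ(broken) = 4641 kJ
Bonds formed (products):
  C=O: 4 × 777 = 3108
  O–H: 6 × 475 = 2850
  Σ(formed) = 5958 kJ
ΔH = Σ(broken) − Σ(formed) = 4641 − 5958 = −1317 kJ

ΔH ≈ −1317 kJ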